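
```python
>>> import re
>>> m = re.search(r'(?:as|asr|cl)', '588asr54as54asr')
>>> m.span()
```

(3, 5)

Alternation isn't longest-match — the leftmost alternative that fits at this position is chosen.
The match spans [3:5] → 'as'.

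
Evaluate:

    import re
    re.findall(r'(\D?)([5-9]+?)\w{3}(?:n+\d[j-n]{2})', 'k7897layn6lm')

[('k', '7897')]

This matches optionally a non-digit (captured); then one or more of a character in [5-9] (lazy) (captured); then exactly 3 of a word character; then one or more of a literal 'n', then a digit, then exactly 2 of a character in [j-n] (non-capturing group).
Scanning left to right: at [0:12] match 'k7897layn6lm', groups = ('k', '7897').
`findall` packs the 2 group values into a tuple for every match.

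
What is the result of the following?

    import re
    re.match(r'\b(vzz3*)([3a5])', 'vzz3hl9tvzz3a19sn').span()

(0, 4)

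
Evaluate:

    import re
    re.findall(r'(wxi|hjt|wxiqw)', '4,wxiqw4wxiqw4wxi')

['wxi', 'wxi', 'wxi']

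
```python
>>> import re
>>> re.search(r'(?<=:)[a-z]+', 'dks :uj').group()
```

The `(?=…)`/`(?<=…)` assertion just peeks at neighbouring text; it doesn't advance the match position.
`re.search` tries every starting position until one works.
The match spans [5:7] → 'uj'.

'uj'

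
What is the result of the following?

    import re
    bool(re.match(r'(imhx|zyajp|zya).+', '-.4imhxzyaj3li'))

`re.match` won't scan ahead — the pattern has to work from the very first character.
Here the string doesn't start with a match, so the call returns None, and `bool(None)` is False.

False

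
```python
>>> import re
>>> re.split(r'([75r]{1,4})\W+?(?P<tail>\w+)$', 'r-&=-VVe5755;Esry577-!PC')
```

['r-&=-VVe5755;Esry', '577', 'PC', '']

This matches 1 to 4 of one of [75r] (captured); then one or more of a non-word character (lazy); then one or more of a word character (captured as 'tail'); then anchored at the end.
Matches to split on: at [17:24] → '577-!PC'.
`re.split` interleaves the captured-group text with the surrounding fragments.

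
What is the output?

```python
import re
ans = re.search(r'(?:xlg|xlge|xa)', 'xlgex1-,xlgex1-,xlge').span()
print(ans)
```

Alternation isn't longest-match — the leftmost alternative that fits at this position is chosen.
`search` walks the string left to right and returns the first match it finds.
The match spans [0:3] → 'xlg'.

(0, 3)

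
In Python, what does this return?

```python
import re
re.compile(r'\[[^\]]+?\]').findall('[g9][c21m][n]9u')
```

Since nothing is captured, `findall` lists the 3 matched substrings directly.

['[g9]', '[c21m]', '[n]']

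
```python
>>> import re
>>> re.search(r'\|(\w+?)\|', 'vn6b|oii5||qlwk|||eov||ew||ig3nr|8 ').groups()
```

The match spans [4:10] → '|oii5|'.
Captured: group 1 = 'oii5'.

('oii5',)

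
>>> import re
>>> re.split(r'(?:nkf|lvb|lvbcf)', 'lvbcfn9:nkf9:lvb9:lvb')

`|` is ordered: at each position the engine commits to the first alternative that works.
Matches to split on: at [0:3] → 'lvb'; at [8:11] → 'nkf'; at [13:16] → 'lvb'; at [18:21] → 'lvb'.
`split` removes every match and returns the 5 fragments in between.

['', 'cfn9:', '9:', '9:', '']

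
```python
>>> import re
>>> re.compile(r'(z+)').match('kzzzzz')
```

None

The pattern matches one or more of a literal 'z' (captured).
`match` is anchored at position 0; if the pattern doesn't fit there, it returns None.
Here the string doesn't start with a match, so the call returns None.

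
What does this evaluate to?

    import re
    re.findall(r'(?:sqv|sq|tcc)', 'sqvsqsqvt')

['sqv', 'sq', 'sqv']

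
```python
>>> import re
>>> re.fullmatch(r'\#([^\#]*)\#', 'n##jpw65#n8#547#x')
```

None

`fullmatch` succeeds only if the pattern covers the string from start to end.
Here there's no way to consume every character, so the call returns None.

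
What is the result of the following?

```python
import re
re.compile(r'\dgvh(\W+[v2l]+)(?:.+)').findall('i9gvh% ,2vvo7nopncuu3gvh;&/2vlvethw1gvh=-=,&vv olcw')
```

`findall` collects group 1 from the one match (1 total).

['% ,2vv']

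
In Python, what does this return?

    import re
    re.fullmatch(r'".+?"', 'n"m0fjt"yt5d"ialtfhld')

`fullmatch` succeeds only if the pattern covers the string from start to end.
Here there's no way to consume every character, so the call returns None.

None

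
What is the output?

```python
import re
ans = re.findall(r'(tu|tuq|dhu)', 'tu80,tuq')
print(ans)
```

['tu', 'tu']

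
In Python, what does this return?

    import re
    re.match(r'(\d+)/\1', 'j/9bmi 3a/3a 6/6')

`re.match` won't scan ahead — the pattern has to work from the very first character.
Here the pattern fails at index 0, so the call returns None.

None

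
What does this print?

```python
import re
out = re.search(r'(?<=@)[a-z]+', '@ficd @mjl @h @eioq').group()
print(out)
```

Because the assertion is zero-width, the text it checks is not consumed and won't appear in the result.
`search` walks the string left to right and returns the first match it finds.
The match spans [1:5] → 'ficd'.

ficd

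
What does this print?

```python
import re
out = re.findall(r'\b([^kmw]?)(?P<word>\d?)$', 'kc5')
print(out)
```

2 groups means the one result is a tuple of 2 captured strings — 1 here.

[('', '')]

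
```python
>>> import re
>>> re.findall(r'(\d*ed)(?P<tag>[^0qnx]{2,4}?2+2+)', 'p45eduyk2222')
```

[('45ed', 'uyk2222')]

The pattern matches zero or more of a digit, then the literal 'ed' (captured); then 2 to 4 of any character except [0qnx] (lazy), then one or more of the literal '2', then one or more of the literal '2' (captured as 'tag').
Walking the string: at [1:12] match '45eduyk2222', groups = ('45ed', 'uyk2222').
2 groups means the one result is a tuple of 2 captured strings — 1 here.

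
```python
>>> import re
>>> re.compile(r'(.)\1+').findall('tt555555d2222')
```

The backreference `\1` re-matches whatever the first group consumed, character for character.
With a single group, `findall` returns only what that group captured — 3 items.

['t', '5', '2']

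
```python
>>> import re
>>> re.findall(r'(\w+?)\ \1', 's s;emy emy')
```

['s', 'emy']

`\1` is not a pattern — it's the concrete string captured by group 1, re-applied verbatim.
Because there's exactly one group, `findall` drops the full match and keeps group 1 from each hit.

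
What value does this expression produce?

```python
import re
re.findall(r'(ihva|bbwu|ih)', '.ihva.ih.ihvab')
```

['ihva', 'ih', 'ihva']

Alternation isn't longest-match — the leftmost alternative that fits at this position is chosen.
Because there's exactly one group, `findall` drops the full match and keeps group 1 from each hit.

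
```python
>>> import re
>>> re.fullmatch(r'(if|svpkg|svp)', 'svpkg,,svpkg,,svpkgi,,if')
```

None

`re.fullmatch` requires the pattern to consume the entire string.
Here the string isn't matched end-to-end, so the call returns None.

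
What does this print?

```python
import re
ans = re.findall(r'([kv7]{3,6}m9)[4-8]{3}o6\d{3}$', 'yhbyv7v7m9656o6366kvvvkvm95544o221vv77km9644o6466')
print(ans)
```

This matches 3 to 6 of one of [kv7], then the literal 'm9' (captured); then exactly 3 of a character in [4-8], then the literal 'o6', then exactly 3 of a digit; then anchored at the end.
Matches: at [34:49] match 'vv77km9644o6466', group 1 = 'vv77km9'.
Because there's exactly one group, `findall` drops the full match and keeps group 1 from the one hit.

['vv77km9']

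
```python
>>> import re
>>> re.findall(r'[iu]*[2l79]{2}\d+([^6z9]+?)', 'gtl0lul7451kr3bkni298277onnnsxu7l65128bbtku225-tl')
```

['k', 'o', 'b', '-']

This matches zero or more of one of [iu], then exactly 2 of one of [2l79], then one or more of a digit; then one or more of any character except [6z9] (lazy) (captured).
Walking the string: at [5:12] match 'ul7451k', group 1 = 'k'; at [17:25] match 'i298277o', group 1 = 'o'; at [30:39] match 'u7l65128b', group 1 = 'b'; at [42:47] match 'u225-', group 1 = '-'.
One capturing group, so `findall` returns just the captured substring from each match — 4 in all.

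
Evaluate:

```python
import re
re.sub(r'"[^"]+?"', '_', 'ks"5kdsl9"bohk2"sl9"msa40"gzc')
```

'ks_bohk2_msa40"gzc'

`sub` substitutes '_' at each match site.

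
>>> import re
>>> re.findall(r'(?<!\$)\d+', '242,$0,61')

['242', '61']

Because the assertion is negative and zero-width, positions next to the forbidden text are skipped.
Matches: at [0:3] → '242'; at [7:9] → '61'.
No capturing groups, so `findall` returns the 2 full match strings.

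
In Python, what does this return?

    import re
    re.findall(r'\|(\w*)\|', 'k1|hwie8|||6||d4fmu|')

['hwie8', '', '']

Scanning left to right: at [2:9] match '|hwie8|', group 1 = 'hwie8'; at [9:11] match '||', group 1 = ''; at [12:14] match '||', group 1 = ''.
With a single group, `findall` returns only what that group captured — 3 items.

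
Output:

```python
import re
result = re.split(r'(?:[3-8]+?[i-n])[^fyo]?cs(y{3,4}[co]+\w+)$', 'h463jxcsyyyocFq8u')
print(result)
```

['h', 'yyyocFq8u', '']

`re.split` interleaves the captured-group text with the surrounding fragments.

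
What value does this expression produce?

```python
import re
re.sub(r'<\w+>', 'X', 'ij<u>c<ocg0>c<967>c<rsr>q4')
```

Matches: at [2:5] → '<u>'; at [6:12] → '<ocg0>'; at [13:18] → '<967>'; at [19:24] → '<rsr>'.
Every occurrence is swapped for 'X'.

'ijXcXcXcXq4'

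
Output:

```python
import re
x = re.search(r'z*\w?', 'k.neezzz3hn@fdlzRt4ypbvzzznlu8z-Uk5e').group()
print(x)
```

k

Pattern: zero or more of a literal 'z'; then optionally a word character.
`re.search` tries every starting position until one works.
The match spans [0:1] → 'k'.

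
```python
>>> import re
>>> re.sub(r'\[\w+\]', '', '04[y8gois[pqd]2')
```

'04[y8gois2'

Each match is replaced by ''.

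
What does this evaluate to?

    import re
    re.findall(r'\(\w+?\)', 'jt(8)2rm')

['(8)']

Walking the string: at [2:5] → '(8)'.
No capturing groups, so `findall` returns the 1 full match string.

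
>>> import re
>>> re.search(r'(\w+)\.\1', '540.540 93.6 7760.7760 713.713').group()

A backreference is literal: `\1` must see the identical characters the first group matched.
The match spans [0:7] → '540.540'.

'540.540'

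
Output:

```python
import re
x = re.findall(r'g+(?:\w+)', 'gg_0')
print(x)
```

This matches one or more of a literal 'g'; then one or more of a word character (non-capturing group).
Walking the string: at [0:4] → 'gg_0'.
Since nothing is captured, `findall` lists the 1 matched substring directly.

['gg_0']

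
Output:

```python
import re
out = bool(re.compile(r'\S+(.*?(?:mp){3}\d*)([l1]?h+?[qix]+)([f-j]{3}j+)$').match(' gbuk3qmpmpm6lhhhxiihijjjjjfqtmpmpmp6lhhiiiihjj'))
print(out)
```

False

This matches one or more of a non-whitespace character; then zero or more of any character (lazy), then the literal 'mp' repeated 3 times, then zero or more of a digit (captured); then optionally one of [l1], then one or more of the literal 'h' (lazy), then one or more of one of [qix] (captured); then exactly 3 of a character in [f-j], then one or more of the literal 'j' (captured); then anchored at the end.
`match` is anchored at position 0; if the pattern doesn't fit there, it returns None.
Here position 0 doesn't satisfy it, so the call returns None, and `bool(None)` is False.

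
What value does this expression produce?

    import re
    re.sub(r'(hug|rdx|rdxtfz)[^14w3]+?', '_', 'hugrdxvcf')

'_dxvcf'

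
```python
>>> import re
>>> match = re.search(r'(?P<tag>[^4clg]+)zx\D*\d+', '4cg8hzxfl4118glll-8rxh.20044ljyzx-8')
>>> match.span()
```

The pattern matches one or more of any character except [4clg] (captured as 'tag'); then the literal 'zx', then zero or more of a non-digit, then one or more of a digit.
`re.search` tries every starting position until one works.
The match spans [3:13] → '8hzxfl4118'.
Captured: group 1 = '8h'.

(3, 13)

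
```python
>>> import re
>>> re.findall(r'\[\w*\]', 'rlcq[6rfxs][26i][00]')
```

['[6rfxs]', '[26i]', '[00]']

Matches: at [4:11] → '[6rfxs]'; at [11:16] → '[26i]'; at [16:20] → '[00]'.
No capturing groups, so `findall` returns the 3 full match strings.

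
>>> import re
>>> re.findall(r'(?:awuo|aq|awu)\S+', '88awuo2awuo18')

With no groups in the pattern, `findall` gives back each whole match — 1 here.

['awuo2awuo18']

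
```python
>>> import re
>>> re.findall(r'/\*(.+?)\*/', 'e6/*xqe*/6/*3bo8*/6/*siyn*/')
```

['xqe', '3bo8', 'siyn']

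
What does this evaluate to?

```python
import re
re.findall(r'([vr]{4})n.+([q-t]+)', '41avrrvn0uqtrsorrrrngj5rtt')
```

[('vrrv', 't')]

With 2 capturing groups, `findall` returns a 2-tuple per match.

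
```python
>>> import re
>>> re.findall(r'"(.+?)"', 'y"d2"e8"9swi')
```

Because the quantifier is non-greedy, it stops expanding at the earliest point where the rest of the pattern can succeed.
Matches: at [1:5] match '"d2"', group 1 = 'd2'.
Because there's exactly one group, `findall` drops the full match and keeps group 1 from the one hit.

['d2']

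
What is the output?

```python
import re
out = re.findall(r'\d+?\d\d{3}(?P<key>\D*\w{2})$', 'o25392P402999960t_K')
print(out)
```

['t_K']

Because there's exactly one group, `findall` drops the full match and keeps group 1 from the one hit.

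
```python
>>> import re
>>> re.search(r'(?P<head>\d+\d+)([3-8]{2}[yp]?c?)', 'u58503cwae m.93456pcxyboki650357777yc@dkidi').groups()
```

Pattern: one or more of a digit, then one or more of a digit (captured as 'head'); then exactly 2 of a character in [3-8], then optionally one of [yp], then optionally the literal 'c' (captured).
`search` walks the string left to right and returns the first match it finds.
The match spans [13:20] → '93456pc'.
Captured: group 1 = '934', group 2 = '56pc'.

('934', '56pc')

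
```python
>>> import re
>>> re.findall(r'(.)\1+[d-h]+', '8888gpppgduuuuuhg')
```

['8', 'p', 'u']

After group 1 captures some text, `\1` only succeeds where that same text appears again.
Because there's exactly one group, `findall` drops the full match and keeps group 1 from each hit.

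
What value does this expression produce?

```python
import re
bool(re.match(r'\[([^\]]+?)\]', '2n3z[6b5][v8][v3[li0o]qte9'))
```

False

`re.match` only tries the pattern at the start of the string.
Here the string doesn't start with a match, so the call returns None, and `bool(None)` is False.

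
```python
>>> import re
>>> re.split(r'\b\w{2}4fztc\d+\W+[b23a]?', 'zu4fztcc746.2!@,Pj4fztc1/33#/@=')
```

['zu4fztcc746.2!@,', '3#/@=']

The pattern matches a word boundary (`\b`, zero-width); then exactly 2 of a word character, then the literal '4f', then the literal 'ztc'; then one or more of a digit; then one or more of a non-word character, then optionally one of [b23a].
Matches to split on: at [16:26] → 'Pj4fztc1/3'.
`split` removes every match and returns the 2 fragments in between.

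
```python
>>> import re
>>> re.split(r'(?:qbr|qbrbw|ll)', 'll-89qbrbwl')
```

['', '-89', 'bwl']

Alternation tries branches left to right and keeps the first one that lets the overall match succeed at that position.
The string is cut at each match, leaving 3 pieces.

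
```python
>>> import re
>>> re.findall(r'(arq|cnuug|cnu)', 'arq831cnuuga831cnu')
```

The regex engine tests alternatives in the order written; an earlier branch that matches wins even if a later one would match more.
Matches: at [0:3] match 'arq', group 1 = 'arq'; at [6:11] match 'cnuug', group 1 = 'cnuug'; at [15:18] match 'cnu', group 1 = 'cnu'.
With a single group, `findall` returns only what that group captured — 3 items.

['arq', 'cnuug', 'cnu']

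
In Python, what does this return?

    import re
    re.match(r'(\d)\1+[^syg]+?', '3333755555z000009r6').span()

(0, 5)

`re.match` only tries the pattern at the start of the string.
The match spans [0:5] → '33337'.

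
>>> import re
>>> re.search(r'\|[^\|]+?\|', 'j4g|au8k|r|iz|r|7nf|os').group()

'|au8k|'

`re.search` scans for the first position where the pattern succeeds.
The match spans [3:9] → '|au8k|'.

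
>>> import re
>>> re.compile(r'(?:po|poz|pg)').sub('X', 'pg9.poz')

Alternation isn't longest-match — the leftmost alternative that fits at this position is chosen.
Matches: at [0:2] → 'pg'; at [4:6] → 'po'.
`sub` substitutes 'X' at each match site.

'X9.Xz'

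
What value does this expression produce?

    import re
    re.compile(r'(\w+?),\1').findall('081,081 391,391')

After group 1 captures some text, `\1` only succeeds where that same text appears again.
Matches: at [0:7] match '081,081', group 1 = '081'; at [8:15] match '391,391', group 1 = '391'.
With a single group, `findall` returns only what that group captured — 2 items.

['081', '391']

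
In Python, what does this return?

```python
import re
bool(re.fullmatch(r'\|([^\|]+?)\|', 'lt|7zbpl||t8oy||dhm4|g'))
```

False

For `fullmatch`, every character of the input must be accounted for by the pattern.
Here there's no way to consume every character, so the call returns None, and `bool(None)` is False.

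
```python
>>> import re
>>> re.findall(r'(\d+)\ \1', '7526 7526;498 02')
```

After group 1 captures some text, `\1` only succeeds where that same text appears again.
Scanning left to right: at [0:9] match '7526 7526', group 1 = '7526'.
One capturing group, so `findall` returns just the captured substring from the one match — 1 in all.

['7526']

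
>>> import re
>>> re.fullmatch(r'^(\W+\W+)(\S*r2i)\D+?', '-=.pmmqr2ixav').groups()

('-=.', 'pmmqr2i')

The match spans [0:13] → '-=.pmmqr2ixav'.
Captured: group 1 = '-=.', group 2 = 'pmmqr2i'.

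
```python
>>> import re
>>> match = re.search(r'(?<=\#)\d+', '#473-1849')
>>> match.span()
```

Because the assertion is zero-width, the text it checks is not consumed and won't appear in the result.
The match spans [1:4] → '473'.

(1, 4)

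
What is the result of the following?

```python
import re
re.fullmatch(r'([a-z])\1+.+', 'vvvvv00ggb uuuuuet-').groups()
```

The match spans [0:19] → 'vvvvv00ggb uuuuuet-'.
Captured: group 1 = 'v'.

('v',)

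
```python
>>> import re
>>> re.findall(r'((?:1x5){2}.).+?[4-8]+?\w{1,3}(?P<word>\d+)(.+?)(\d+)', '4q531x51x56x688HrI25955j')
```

Pattern: the literal '1x5' repeated 2 times, then any character (captured); then one or more of any character (lazy); then one or more of a character in [4-8] (lazy), then 1 to 3 of a word character; then one or more of a digit (captured as 'word'); then one or more of any character (lazy) (captured); then one or more of a digit (captured).
Because the quantifier is non-greedy, it stops expanding at the earliest point where the rest of the pattern can succeed.
Matches: at [4:23] match '1x51x56x688HrI25955', groups = ('1x51x56', '8', 'HrI', '25955').
Multiple groups make `findall` return tuples — one 4-tuple for the one match.

[('1x51x56', '8', 'HrI', '25955')]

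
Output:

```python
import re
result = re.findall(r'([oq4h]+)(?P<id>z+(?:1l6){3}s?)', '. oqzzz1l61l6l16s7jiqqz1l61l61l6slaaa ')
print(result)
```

[('qq', 'z1l61l61l6s')]

The pattern matches one or more of one of [oq4h] (captured); then one or more of a literal 'z', then the literal '1l6' repeated 3 times, then optionally the literal 's' (captured as 'id').
Walking the string: at [20:33] match 'qqz1l61l61l6s', groups = ('qq', 'z1l61l61l6s').
`findall` packs the 2 group values into a tuple for every match.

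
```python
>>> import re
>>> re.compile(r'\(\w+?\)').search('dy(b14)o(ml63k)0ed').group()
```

`search` walks the string left to right and returns the first match it finds.
The match spans [2:7] → '(b14)'.

'(b14)'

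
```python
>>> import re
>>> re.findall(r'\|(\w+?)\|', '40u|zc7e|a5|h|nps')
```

['zc7e', 'h']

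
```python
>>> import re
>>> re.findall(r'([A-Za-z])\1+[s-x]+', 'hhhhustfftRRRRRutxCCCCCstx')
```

A backreference is literal: `\1` must see the identical characters the first group matched.
Because there's exactly one group, `findall` drops the full match and keeps group 1 from each hit.

['h', 'f', 'R', 'C']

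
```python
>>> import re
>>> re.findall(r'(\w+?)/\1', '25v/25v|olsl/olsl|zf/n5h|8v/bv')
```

['25v', 'olsl']

`\1` is not a pattern — it's the concrete string captured by group 1, re-applied verbatim.
Scanning left to right: at [0:7] match '25v/25v', group 1 = '25v'; at [8:17] match 'olsl/olsl', group 1 = 'olsl'.
One capturing group, so `findall` returns just the captured substring from each match — 2 in all.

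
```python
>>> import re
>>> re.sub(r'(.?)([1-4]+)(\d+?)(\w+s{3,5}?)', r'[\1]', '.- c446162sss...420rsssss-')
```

This matches optionally any character (captured); then one or more of a character in [1-4] (captured); then one or more of a digit (lazy) (captured); then one or more of a word character, then 3 to 5 of the literal 's' (lazy) (captured).
Matches: at [3:13] → 'c446162sss'; at [15:25] → '.420rsssss'.
Each match is replaced using the text its own group 1 captured.

'.- [c]..[.]-'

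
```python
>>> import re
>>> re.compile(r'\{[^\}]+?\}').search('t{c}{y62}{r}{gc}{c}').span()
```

(1, 4)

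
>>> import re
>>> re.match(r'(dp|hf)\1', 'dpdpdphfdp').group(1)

'dp'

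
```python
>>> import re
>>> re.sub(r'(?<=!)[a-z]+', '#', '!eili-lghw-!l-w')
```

The lookaround is zero-width — it requires the adjacent text to match without consuming it, so the asserted text isn't part of the match.
Each match is replaced by '#'.

'!#-lghw-!#-w'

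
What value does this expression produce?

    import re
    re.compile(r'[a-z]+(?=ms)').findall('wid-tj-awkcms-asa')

The `(?=…)`/`(?<=…)` assertion just peeks at neighbouring text; it doesn't advance the match position.
Matches: at [7:11] → 'awkc'.
No capturing groups, so `findall` returns the 1 full match string.

['awkc']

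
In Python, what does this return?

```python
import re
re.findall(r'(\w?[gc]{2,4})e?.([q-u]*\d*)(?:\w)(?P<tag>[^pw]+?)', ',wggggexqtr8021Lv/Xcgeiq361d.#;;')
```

The pattern matches optionally a word character, then 2 to 4 of one of [gc] (captured); then optionally the literal 'e', then any character; then zero or more of a character in [q-u], then zero or more of a digit (captured); then a word character (non-capturing group); then one or more of any character except [pw] (lazy) (captured as 'tag').
A non-greedy quantifier consumes as few characters as it can — just enough that the remainder of the pattern still matches from where it stops; whatever follows it matches normally.
Walking the string: at [1:17] match 'wggggexqtr8021Lv', groups = ('wgggg', 'qtr8021', 'v'); at [18:29] match 'Xcgeiq361d.', groups = ('Xcg', 'q361', '.').
3 groups means each result is a tuple of 3 captured strings — 2 here.

[('wgggg', 'qtr8021', 'v'), ('Xcg', 'q361', '.')]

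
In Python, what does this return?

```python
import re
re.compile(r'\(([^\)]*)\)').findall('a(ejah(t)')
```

['ejah(t']

Walking the string: at [1:9] match '(ejah(t)', group 1 = 'ejah(t'.
Because there's exactly one group, `findall` drops the full match and keeps group 1 from the one hit.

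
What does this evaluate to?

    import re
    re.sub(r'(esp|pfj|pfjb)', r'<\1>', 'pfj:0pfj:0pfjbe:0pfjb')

`|` is ordered: at each position the engine commits to the first alternative that works.
Each match is replaced using the text its own group 1 captured.

'<pfj>:0<pfj>:0<pfj>be:0<pfj>b'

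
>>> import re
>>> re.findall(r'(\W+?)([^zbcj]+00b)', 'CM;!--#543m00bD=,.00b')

[(';', '!--#543m00b'), ('=', ',.00b')]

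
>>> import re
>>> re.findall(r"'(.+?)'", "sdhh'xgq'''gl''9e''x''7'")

Lazy quantifiers expand one character at a time until the remainder of the pattern can match.
Matches: at [4:9] match "'xgq'", group 1 = 'xgq'; at [9:14] match "''gl'", group 1 = "'gl"; at [14:18] match "'9e'", group 1 = '9e'; at [18:21] match "'x'", group 1 = 'x'; at [21:24] match "'7'", group 1 = '7'.
One capturing group, so `findall` returns just the captured substring from each match — 5 in all.

['xgq', "'gl", '9e', 'x', '7']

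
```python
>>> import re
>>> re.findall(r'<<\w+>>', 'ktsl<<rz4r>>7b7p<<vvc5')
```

['<<rz4r>>']

With no groups in the pattern, `findall` gives back each whole match — 1 here.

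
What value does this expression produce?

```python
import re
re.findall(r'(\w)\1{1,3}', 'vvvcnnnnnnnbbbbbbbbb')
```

['v', 'n', 'n', 'b', 'b']

After group 1 captures some text, `\1` only succeeds where that same text appears again.
Scanning left to right: at [0:3] match 'vvv', group 1 = 'v'; at [4:8] match 'nnnn', group 1 = 'n'; at [8:11] match 'nnn', group 1 = 'n'; at [11:15] match 'bbbb', group 1 = 'b'; at [15:19] match 'bbbb', group 1 = 'b'.
`findall` collects group 1 from each match (5 total).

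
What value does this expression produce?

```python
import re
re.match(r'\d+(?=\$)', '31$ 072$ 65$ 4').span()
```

(0, 2)

Because the assertion is zero-width, the text it checks is not consumed and won't appear in the result.
`re.match` won't scan ahead — the pattern has to work from the very first character.
The match spans [0:2] → '31'.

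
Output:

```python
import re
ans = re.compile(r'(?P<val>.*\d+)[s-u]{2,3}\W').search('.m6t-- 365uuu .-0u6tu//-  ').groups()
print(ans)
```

('.m6t-- 365uuu .-0u6',)

The match spans [0:22] → '.m6t-- 365uuu .-0u6tu/'.
Captured: group 1 = '.m6t-- 365uuu .-0u6'.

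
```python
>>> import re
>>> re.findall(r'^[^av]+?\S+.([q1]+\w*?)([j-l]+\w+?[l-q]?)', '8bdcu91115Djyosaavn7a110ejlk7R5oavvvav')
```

[('10e', 'jlk7')]

The pattern matches anchored at the start of the string; then one or more of any character except [av] (lazy), then one or more of a non-whitespace character; then any character; then one or more of one of [q1], then zero or more of a word character (lazy) (captured); then one or more of a character in [j-l], then one or more of a word character (lazy), then optionally a character in [l-q] (captured).
Matches: at [0:29] match '8bdcu91115Djyosaavn7a110ejlk7', groups = ('10e', 'jlk7').
`findall` packs the 2 group values into a tuple for every match.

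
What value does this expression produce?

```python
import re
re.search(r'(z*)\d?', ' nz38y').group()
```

''

This matches zero or more of a literal 'z' (captured); then optionally a digit.
The match spans [0:0] → ''.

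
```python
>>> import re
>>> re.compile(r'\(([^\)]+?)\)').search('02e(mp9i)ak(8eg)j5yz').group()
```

'(mp9i)'

Unlike `match`, `search` isn't anchored — it looks for the pattern anywhere in the string.
The match spans [3:9] → '(mp9i)'.
Captured: group 1 = 'mp9i'.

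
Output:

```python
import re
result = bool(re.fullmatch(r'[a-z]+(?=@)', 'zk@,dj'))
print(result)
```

The positive lookaround only admits positions where the adjacent text matches; those characters stay outside the span.
`re.fullmatch` is like wrapping the pattern in `^…$` (in single-line mode).
Here the pattern can't cover the whole string, so the call returns None, and `bool(None)` is False.

False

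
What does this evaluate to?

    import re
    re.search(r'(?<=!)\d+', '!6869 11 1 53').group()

'6869'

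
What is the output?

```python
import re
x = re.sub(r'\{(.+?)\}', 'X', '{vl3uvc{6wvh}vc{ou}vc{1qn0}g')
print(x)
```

XvcXvcXg

A non-greedy quantifier consumes as few characters as it can — just enough that the remainder of the pattern still matches from where it stops; whatever follows it matches normally.
Matches: at [0:13] → '{vl3uvc{6wvh}'; at [15:19] → '{ou}'; at [21:27] → '{1qn0}'.
`sub` substitutes 'X' at each match site.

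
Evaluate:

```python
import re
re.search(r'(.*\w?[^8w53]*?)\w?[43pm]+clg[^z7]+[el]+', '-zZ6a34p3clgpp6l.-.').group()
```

The match spans [0:16] → '-zZ6a34p3clgpp6l'.

'-zZ6a34p3clgpp6l'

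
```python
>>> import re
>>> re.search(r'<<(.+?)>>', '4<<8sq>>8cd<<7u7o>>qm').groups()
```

('8sq',)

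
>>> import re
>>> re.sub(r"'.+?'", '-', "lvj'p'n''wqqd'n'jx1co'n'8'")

'lvj-n-n-n-'

The `?` after the quantifier makes it lazy — it takes as little as possible before letting the rest of the pattern try.
Matches: at [3:6] → "'p'"; at [7:14] → "''wqqd'"; at [15:22] → "'jx1co'"; at [23:26] → "'8'".
Each match is replaced by '-'.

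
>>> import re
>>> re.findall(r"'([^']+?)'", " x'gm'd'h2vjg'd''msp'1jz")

One capturing group, so `findall` returns just the captured substring from each match — 3 in all.

['gm', 'h2vjg', 'msp']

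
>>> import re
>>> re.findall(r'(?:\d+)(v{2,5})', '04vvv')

['vvv']

Pattern: one or more of a digit (non-capturing group); then 2 to 5 of a literal 'v' (captured).
Scanning left to right: at [0:5] match '04vvv', group 1 = 'vvv'.
Because there's exactly one group, `findall` drops the full match and keeps group 1 from the one hit.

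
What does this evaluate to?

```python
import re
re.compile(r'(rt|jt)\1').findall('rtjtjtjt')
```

`\1` has to match the exact text group 1 already captured.
Because there's exactly one group, `findall` drops the full match and keeps group 1 from the one hit.

['jt']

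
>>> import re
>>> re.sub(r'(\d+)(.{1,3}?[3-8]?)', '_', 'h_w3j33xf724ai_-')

'h_w__f_i_-'

The pattern matches one or more of a digit (captured); then 1 to 3 of any character (lazy), then optionally a character in [3-8] (captured).
Matches: at [3:6] → '3j3'; at [6:8] → '3x'; at [9:13] → '724a'.
`sub` substitutes '_' at each match site.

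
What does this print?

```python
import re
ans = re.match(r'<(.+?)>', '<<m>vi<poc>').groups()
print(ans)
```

The match spans [0:4] → '<<m>'.
Captured: group 1 = '<m'.

('<m',)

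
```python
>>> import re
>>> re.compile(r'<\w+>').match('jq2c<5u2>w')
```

`re.match` only tries the pattern at the start of the string.
Here the string doesn't start with a match, so the call returns None.

None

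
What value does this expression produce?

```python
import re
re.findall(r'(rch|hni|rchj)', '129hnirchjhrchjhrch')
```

['hni', 'rch', 'rch', 'rch']

Branches in `(...|...)` are attempted left-to-right; the first branch that allows the whole pattern to succeed is taken.
Walking the string: at [3:6] match 'hni', group 1 = 'hni'; at [6:9] match 'rch', group 1 = 'rch'; at [11:14] match 'rch', group 1 = 'rch'; at [16:19] match 'rch', group 1 = 'rch'.
One capturing group, so `findall` returns just the captured substring from each match — 4 in all.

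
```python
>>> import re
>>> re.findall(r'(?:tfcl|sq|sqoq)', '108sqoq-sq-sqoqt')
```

['sq', 'sq', 'sq']

`|` is ordered: at each position the engine commits to the first alternative that works.
Walking the string: at [3:5] → 'sq'; at [8:10] → 'sq'; at [11:13] → 'sq'.
`findall` yields the raw match text (3 of them) because the pattern has no groups.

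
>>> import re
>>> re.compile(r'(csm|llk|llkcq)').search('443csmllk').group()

'csm'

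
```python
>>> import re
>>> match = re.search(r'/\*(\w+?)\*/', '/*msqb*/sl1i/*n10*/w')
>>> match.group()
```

`re.search` scans for the first position where the pattern succeeds.
The match spans [0:8] → '/*msqb*/'.
Captured: group 1 = 'msqb'.

'/*msqb*/'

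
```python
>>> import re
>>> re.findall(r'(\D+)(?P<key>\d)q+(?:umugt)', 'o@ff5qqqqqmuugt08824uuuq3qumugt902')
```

[('uuuq', '3')]

Pattern: one or more of a non-digit (captured); then a digit (captured as 'key'); then one or more of a literal 'q'; then the literal 'umu', then the literal 'gt' (non-capturing group).
`findall` packs the 2 group values into a tuple for every match.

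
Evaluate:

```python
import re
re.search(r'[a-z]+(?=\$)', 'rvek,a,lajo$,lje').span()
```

(7, 11)

The `(?=…)`/`(?<=…)` assertion just peeks at neighbouring text; it doesn't advance the match position.
Unlike `match`, `search` isn't anchored — it looks for the pattern anywhere in the string.
The match spans [7:11] → 'lajo'.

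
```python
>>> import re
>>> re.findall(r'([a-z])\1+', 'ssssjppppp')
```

The backreference `\1` re-matches whatever the first group consumed, character for character.
`findall` collects group 1 from each match (2 total).

['s', 'p']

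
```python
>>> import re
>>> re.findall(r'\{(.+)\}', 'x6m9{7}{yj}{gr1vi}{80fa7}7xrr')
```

['7}{yj}{gr1vi}{80fa7']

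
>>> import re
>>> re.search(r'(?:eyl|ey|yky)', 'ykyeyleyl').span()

The match spans [0:3] → 'yky'.

(0, 3)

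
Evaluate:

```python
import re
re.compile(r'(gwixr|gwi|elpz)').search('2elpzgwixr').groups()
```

`re.search` scans for the first position where the pattern succeeds.
The match spans [1:5] → 'elpz'.
Captured: group 1 = 'elpz'.

('elpz',)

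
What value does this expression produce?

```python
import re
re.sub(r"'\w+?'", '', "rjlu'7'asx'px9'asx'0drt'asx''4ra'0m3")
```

"rjluasxasxasx'0m3"

Matches: at [4:7] → "'7'"; at [10:15] → "'px9'"; at [18:24] → "'0drt'"; at [28:33] → "'4ra'".
Every occurrence is swapped for ''.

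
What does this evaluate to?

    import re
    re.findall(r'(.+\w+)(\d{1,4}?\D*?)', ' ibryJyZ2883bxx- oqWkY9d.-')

`findall` packs the 2 group values into a tuple for every match.

[(' ibryJyZ2883bxx- oqWkY', '9')]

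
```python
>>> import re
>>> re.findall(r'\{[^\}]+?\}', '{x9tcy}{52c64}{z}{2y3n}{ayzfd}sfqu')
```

With no groups in the pattern, `findall` gives back each whole match — 5 here.

['{x9tcy}', '{52c64}', '{z}', '{2y3n}', '{ayzfd}']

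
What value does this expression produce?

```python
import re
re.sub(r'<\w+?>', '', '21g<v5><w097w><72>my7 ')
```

'21gmy7 '

Matches: at [3:7] → '<v5>'; at [7:14] → '<w097w>'; at [14:18] → '<72>'.
Every occurrence is swapped for ''.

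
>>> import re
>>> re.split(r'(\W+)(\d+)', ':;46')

['', ':;', '46', '']

The group in the pattern means `split` returns the separators' captures alongside the pieces.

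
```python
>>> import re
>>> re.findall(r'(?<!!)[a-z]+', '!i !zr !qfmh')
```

['r', 'fmh']

The negative lookaround is zero-width — it rules out positions where the adjacent text would match, without consuming anything.
Matches: at [5:6] → 'r'; at [9:12] → 'fmh'.
No capturing groups, so `findall` returns the 2 full match strings.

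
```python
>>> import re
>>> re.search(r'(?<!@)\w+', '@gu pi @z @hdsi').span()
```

The negative lookahead/lookbehind blocks any match where the forbidden context is present.
`search` walks the string left to right and returns the first match it finds.
The match spans [2:3] → 'u'.

(2, 3)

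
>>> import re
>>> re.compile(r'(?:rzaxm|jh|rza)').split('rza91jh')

['', '91', '']

Matches to split on: at [0:3] → 'rza'; at [5:7] → 'jh'.
Each match becomes a cut point; 3 segments remain.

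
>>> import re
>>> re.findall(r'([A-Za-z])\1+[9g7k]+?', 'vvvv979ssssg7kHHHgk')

['v', 's', 'H']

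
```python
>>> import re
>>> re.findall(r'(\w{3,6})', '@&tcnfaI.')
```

['tcnfaI']

`findall` collects group 1 from the one match (1 total).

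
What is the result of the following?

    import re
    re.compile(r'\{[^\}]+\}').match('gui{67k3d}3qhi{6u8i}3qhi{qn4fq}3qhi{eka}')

None

`re.match` won't scan ahead — the pattern has to work from the very first character.
Here position 0 doesn't satisfy it, so the call returns None.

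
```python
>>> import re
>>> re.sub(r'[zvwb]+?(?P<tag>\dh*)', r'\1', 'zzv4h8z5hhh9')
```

Each match is replaced using the text its own group 1 captured.

'4h85hhh9'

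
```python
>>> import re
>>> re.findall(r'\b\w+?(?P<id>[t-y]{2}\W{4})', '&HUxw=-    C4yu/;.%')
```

Pattern: a word boundary (`\b`, zero-width); then one or more of a word character (lazy); then exactly 2 of a character in [t-y], then exactly 4 of a non-word character (captured as 'id').
Scanning left to right: at [1:9] match 'HUxw=-  ', group 1 = 'xw=-  '; at [11:19] match 'C4yu/;.%', group 1 = 'yu/;.%'.
With a single group, `findall` returns only what that group captured — 2 items.

['xw=-  ', 'yu/;.%']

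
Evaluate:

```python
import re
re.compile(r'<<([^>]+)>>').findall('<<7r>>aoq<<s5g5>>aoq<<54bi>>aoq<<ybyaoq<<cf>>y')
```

['7r', 's5g5', '54bi', 'ybyaoq<<cf']

`findall` collects group 1 from each match (4 total).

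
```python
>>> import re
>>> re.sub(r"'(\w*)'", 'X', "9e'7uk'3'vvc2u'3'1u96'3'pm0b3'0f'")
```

"9eX3X3X3X0f'"

Matches: at [2:7] → "'7uk'"; at [8:15] → "'vvc2u'"; at [16:22] → "'1u96'"; at [23:30] → "'pm0b3'".
`sub` substitutes 'X' at each match site.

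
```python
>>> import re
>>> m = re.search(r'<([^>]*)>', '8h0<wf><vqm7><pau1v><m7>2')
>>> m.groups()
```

('wf',)

`re.search` scans for the first position where the pattern succeeds.
The match spans [3:7] → '<wf>'.
Captured: group 1 = 'wf'.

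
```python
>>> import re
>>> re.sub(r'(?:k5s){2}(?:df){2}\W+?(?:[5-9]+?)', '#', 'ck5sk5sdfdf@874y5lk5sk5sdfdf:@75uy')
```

'c#74y5l#5uy'

With the lazy modifier that quantifier settles for the fewest repetitions that let the rest of the pattern succeed (the atoms after it are unaffected and can still be greedy).
`sub` substitutes '#' at each match site.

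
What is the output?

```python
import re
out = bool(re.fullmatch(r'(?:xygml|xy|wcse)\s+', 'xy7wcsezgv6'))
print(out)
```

False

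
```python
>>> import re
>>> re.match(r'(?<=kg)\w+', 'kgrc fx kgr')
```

None

The positive lookaround only admits positions where the adjacent text matches; those characters stay outside the span.
With `match`, the pattern is implicitly anchored at the beginning.
Here position 0 doesn't satisfy it, so the call returns None.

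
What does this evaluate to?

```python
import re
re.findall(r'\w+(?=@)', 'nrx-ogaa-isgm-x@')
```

Because the assertion is zero-width, the text it checks is not consumed and won't appear in the result.
No capturing groups, so `findall` returns the 1 full match string.

['x']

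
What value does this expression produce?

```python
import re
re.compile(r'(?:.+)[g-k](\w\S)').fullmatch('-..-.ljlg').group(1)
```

'lg'

This matches one or more of any character (non-capturing group); then a character in [g-k]; then a word character, then a non-whitespace character (captured).
`re.fullmatch` requires the pattern to consume the entire string.
The match spans [0:9] → '-..-.ljlg'.
Captured: group 1 = 'lg'.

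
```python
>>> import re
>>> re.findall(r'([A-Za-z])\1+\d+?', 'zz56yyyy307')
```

A backreference is literal: `\1` must see the identical characters the first group matched.
Matches: at [0:3] match 'zz5', group 1 = 'z'; at [4:9] match 'yyyy3', group 1 = 'y'.
With a single group, `findall` returns only what that group captured — 2 items.

['z', 'y']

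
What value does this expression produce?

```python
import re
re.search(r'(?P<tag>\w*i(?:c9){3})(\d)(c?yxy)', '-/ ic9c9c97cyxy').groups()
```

('ic9c9c9', '7', 'cyxy')

This matches zero or more of a word character, then a literal 'i', then the literal 'c9' repeated 3 times (captured as 'tag'); then a digit (captured); then optionally the literal 'c', then the literal 'yxy' (captured).
Unlike `match`, `search` isn't anchored — it looks for the pattern anywhere in the string.
The match spans [3:15] → 'ic9c9c97cyxy'.
Captured: group 1 = 'ic9c9c9', group 2 = '7', group 3 = 'cyxy'.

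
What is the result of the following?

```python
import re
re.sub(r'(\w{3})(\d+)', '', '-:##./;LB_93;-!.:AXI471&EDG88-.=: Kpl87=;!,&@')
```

'-:##./;;-!.:&-.=: =;!,&@'

This matches exactly 3 of a word character (captured); then one or more of a digit (captured).
Matches: at [7:12] → 'LB_93'; at [17:23] → 'AXI471'; at [24:29] → 'EDG88'; at [34:39] → 'Kpl87'.
`sub` substitutes '' at each match site.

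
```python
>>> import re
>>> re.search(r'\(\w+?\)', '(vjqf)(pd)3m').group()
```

'(vjqf)'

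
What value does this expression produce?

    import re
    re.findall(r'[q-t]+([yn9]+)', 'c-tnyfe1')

['ny']

Pattern: one or more of a character in [q-t]; then one or more of one of [yn9] (captured).
Walking the string: at [2:5] match 'tny', group 1 = 'ny'.
`findall` collects group 1 from the one match (1 total).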